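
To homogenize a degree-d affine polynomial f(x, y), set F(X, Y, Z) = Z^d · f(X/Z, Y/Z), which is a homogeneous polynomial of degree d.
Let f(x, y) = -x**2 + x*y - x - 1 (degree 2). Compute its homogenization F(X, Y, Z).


F(X, Y, Z) = -X**2 + X*Y - X*Z - Z**2

deg(f) = 2.
Substitute x = X/Z, y = Y/Z into f, then multiply by Z^2.
  monomial -1·x^2·y^0 ↦ -1·X^2·Y^0·Z^0.
  monomial 1·x^1·y^1 ↦ 1·X^1·Y^1·Z^0.
  monomial -1·x^1·y^0 ↦ -1·X^1·Y^0·Z^1.
  monomial -1·x^0·y^0 ↦ -1·X^0·Y^0·Z^2.
Collecting: F(X, Y, Z) = -X**2 + X*Y - X*Z - Z**2.


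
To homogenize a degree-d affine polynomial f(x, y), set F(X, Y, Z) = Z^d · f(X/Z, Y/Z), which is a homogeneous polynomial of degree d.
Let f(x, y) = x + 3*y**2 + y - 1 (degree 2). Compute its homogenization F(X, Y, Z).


F(X, Y, Z) = X*Z + 3*Y**2 + Y*Z - Z**2

deg(f) = 2.
Substitute x = X/Z, y = Y/Z into f, then multiply by Z^2.
  monomial 1·x^1·y^0 ↦ 1·X^1·Y^0·Z^1.
  monomial 3·x^0·y^2 ↦ 3·X^0·Y^2·Z^0.
  monomial 1·x^0·y^1 ↦ 1·X^0·Y^1·Z^1.
  monomial -1·x^0·y^0 ↦ -1·X^0·Y^0·Z^2.
Collecting: F(X, Y, Z) = X*Z + 3*Y**2 + Y*Z - Z**2.


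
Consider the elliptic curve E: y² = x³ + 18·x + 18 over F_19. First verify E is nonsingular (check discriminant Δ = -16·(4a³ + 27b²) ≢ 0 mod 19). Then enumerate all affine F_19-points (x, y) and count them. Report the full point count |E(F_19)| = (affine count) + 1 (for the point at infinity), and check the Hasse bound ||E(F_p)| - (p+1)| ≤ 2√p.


Affine points = {(2, 9), (2, 10), (3, 2), (3, 17), (5, 9), (5, 10), (6, 0), (8, 3), (8, 16), (9, 4), (9, 15), (10, 1), (10, 18), (12, 9), (12, 10), (13, 6), (13, 13)}; affine count = 17; |E(F_19)| = 18.

Discriminant check: Δ ∝ 4a³ + 27b² = 4·18³ + 27·18² = 4·5832 + 27·324 ≡ 4 (mod 19). Nonzero ⇒ E is nonsingular.
For each x ∈ F_19, compute rhs = x³ + 18·x + 18 mod 19, then count y ∈ F_19 with y² ≡ rhs.
  x = 0: rhs = 18, matching y values: none (0 points).
  x = 1: rhs = 18, matching y values: none (0 points).
  x = 2: rhs = 5, matching y values: 9, 10 (2 points).
  x = 3: rhs = 4, matching y values: 2, 17 (2 points).
  x = 4: rhs = 2, matching y values: none (0 points).
  x = 5: rhs = 5, matching y values: 9, 10 (2 points).
  x = 6: rhs = 0, matching y values: 0 (1 points).
  x = 7: rhs = 12, matching y values: none (0 points).
  x = 8: rhs = 9, matching y values: 3, 16 (2 points).
  x = 9: rhs = 16, matching y values: 4, 15 (2 points).
  x = 10: rhs = 1, matching y values: 1, 18 (2 points).
  x = 11: rhs = 8, matching y values: none (0 points).
  x = 12: rhs = 5, matching y values: 9, 10 (2 points).
  x = 13: rhs = 17, matching y values: 6, 13 (2 points).
  x = 14: rhs = 12, matching y values: none (0 points).
  x = 15: rhs = 15, matching y values: none (0 points).
  x = 16: rhs = 13, matching y values: none (0 points).
  x = 17: rhs = 12, matching y values: none (0 points).
  x = 18: rhs = 18, matching y values: none (0 points).
Total affine count: 17.
Full point count |E(F_19)| = 17 + 1 = 18.
Hasse bound: |18 − (19+1)| = |-2| = 2 ≤ 2√19 ≈ 8.7178 ✓.


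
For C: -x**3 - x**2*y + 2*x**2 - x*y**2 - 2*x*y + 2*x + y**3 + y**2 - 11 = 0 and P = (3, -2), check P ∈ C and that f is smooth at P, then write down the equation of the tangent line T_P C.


Tangent line at P: -x + 5*y + 13 = 0.

Step 1: f(3, -2) = 0, so P lies on C.
Step 2: partial derivatives
  f_x(x, y) = -3*x**2 - 2*x*y + 4*x - y**2 - 2*y + 2, f_y(x, y) = -x**2 - 2*x*y - 2*x + 3*y**2 + 2*y.
  f_x(P) = -1, f_y(P) = 5 (gradient nonzero, so P is smooth).
Step 3: tangent line at P: -1·(x − 3) + 5·(y − -2) = 0.
Expanding: -x + 5*y + 13 = 0.


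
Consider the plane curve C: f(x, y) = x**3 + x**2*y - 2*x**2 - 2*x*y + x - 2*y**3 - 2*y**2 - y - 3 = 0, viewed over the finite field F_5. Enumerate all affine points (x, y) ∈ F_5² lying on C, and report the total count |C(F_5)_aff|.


Affine F_5-points: {(2, 4)}; count = 1.

For each of the 25 pairs (x, y) ∈ F_5², evaluate f(x, y) mod 5. Record the zeros.
  x = 0: [0↦2, 1↦2, 2↦1, 3↦2, 4↦3]  zeros at y ∈ ∅
  x = 1: [0↦2, 1↦1, 2↦4, 3↦4, 4↦4]  zeros at y ∈ ∅
  x = 2: [0↦4, 1↦4, 2↦3, 3↦4, 4↦0]  zeros at y ∈ {4}
  x = 3: [0↦4, 1↦2, 2↦4, 3↦3, 4↦2]  zeros at y ∈ ∅
  x = 4: [0↦3, 1↦1, 2↦3, 3↦2, 4↦1]  zeros at y ∈ ∅
Collecting zeros: affine points = {(2, 4)}.
Total count |C(F_5)_aff| = 1.


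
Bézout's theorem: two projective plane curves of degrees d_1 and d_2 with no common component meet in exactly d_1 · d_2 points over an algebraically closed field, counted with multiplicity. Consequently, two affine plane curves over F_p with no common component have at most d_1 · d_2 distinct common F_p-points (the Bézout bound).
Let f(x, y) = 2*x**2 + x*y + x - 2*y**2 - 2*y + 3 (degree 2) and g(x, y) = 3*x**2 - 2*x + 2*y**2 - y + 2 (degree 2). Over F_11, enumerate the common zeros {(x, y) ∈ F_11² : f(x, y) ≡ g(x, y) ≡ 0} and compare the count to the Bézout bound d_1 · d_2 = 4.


Common zeros: {(2, 1), (5, 9)}; count = 2; Bézout bound = 4.

deg(f) = 2, deg(g) = 2, so Bézout bound = 4.
Scan x ∈ F_11. For each x, list the y ∈ F_11 with f(x, y) ≡ 0 and those with g(x, y) ≡ 0 (mod 11); the common zeros in that column are the intersection.
  x = 0: f ≡ 0 at y ∈ ∅; g ≡ 0 at y ∈ ∅; common: ∅.
  x = 1: f ≡ 0 at y ∈ {7, 9}; g ≡ 0 at y ∈ ∅; common: ∅.
  x = 2: f ≡ 0 at y ∈ {1, 10}; g ≡ 0 at y ∈ {1, 5}; common: {1}.
  x = 3: f ≡ 0 at y ∈ ∅; g ≡ 0 at y ∈ {8, 9}; common: ∅.
  x = 4: f ≡ 0 at y ∈ ∅; g ≡ 0 at y ∈ ∅; common: ∅.
  x = 5: f ≡ 0 at y ∈ {9}; g ≡ 0 at y ∈ {8, 9}; common: {9}.
  x = 6: f ≡ 0 at y ∈ {6, 7}; g ≡ 0 at y ∈ {1, 5}; common: ∅.
  x = 7: f ≡ 0 at y ∈ {2, 6}; g ≡ 0 at y ∈ ∅; common: ∅.
  x = 8: f ≡ 0 at y ∈ {1, 2}; g ≡ 0 at y ∈ ∅; common: ∅.
  x = 9: f ≡ 0 at y ∈ {10}; g ≡ 0 at y ∈ {3}; common: ∅.
  x = 10: f ≡ 0 at y ∈ ∅; g ≡ 0 at y ∈ {3}; common: ∅.
Collecting: common zeros = {(2, 1), (5, 9)}, so the count is 2.
Comparison with the Bézout bound: 2 ≤ 4 = deg(f)·deg(g), as expected for curves with no common component (the affine F_11-count falls short of the bound because intersections may lie at infinity, over extension fields, or carry multiplicity).


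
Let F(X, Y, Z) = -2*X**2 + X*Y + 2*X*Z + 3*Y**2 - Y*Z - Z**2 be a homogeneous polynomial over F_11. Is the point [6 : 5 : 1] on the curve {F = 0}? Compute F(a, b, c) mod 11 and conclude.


F(6,5,1) ≡ 6 (mod 11); P is NOT on the curve.

Evaluate F(6, 5, 1) term-by-term (mod 11).
  -2*X**2 ↦ -2·36·1·1 = -72
  X*Y ↦ 1·6·5·1 = 30
  2*X*Z ↦ 2·6·1·1 = 12
  3*Y**2 ↦ 3·1·25·1 = 75
  -Y*Z ↦ -1·1·5·1 = -5
  -Z**2 ↦ -1·1·1·1 = -1
Sum: F(6, 5, 1) = (-72) + (30) + (12) + (75) + (-5) + (-1) = 39.
Reducing mod 11: 39 ≡ 6 (mod 11).
Since F(a, b, c) ≡ 6 ≠ 0 (mod 11), P does NOT lie on the curve.


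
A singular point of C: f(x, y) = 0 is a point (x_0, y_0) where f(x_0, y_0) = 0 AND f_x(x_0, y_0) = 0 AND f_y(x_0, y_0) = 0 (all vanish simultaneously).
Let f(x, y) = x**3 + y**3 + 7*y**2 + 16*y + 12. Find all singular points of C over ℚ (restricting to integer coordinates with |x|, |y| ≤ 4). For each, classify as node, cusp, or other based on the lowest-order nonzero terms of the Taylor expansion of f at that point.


Singular points: {(0, -2)}; classification: cusp.

Compute partial derivatives:
  f_x = 3*x**2.
  f_y = 3*y**2 + 14*y + 16.
Scan x_0 ∈ {−4, ..., 4}. For each x_0, f_y(x_0, y) is a polynomial in y; find its integer roots y ∈ {−4, ..., 4}, then test f_x and f at those candidates.
  x = -4: f_y(-4, y) = 3*y**2 + 14*y + 16; vanishes at y ∈ {-2}. (-4, -2): f_x = 48 ≠ 0.
  x = -3: f_y(-3, y) = 3*y**2 + 14*y + 16; vanishes at y ∈ {-2}. (-3, -2): f_x = 27 ≠ 0.
  x = -2: f_y(-2, y) = 3*y**2 + 14*y + 16; vanishes at y ∈ {-2}. (-2, -2): f_x = 12 ≠ 0.
  x = -1: f_y(-1, y) = 3*y**2 + 14*y + 16; vanishes at y ∈ {-2}. (-1, -2): f_x = 3 ≠ 0.
  x = 0: f_y(0, y) = 3*y**2 + 14*y + 16; vanishes at y ∈ {-2}. (0, -2): f_x = 0, f = 0 — SINGULAR.
  x = 1: f_y(1, y) = 3*y**2 + 14*y + 16; vanishes at y ∈ {-2}. (1, -2): f_x = 3 ≠ 0.
  x = 2: f_y(2, y) = 3*y**2 + 14*y + 16; vanishes at y ∈ {-2}. (2, -2): f_x = 12 ≠ 0.
  x = 3: f_y(3, y) = 3*y**2 + 14*y + 16; vanishes at y ∈ {-2}. (3, -2): f_x = 27 ≠ 0.
  x = 4: f_y(4, y) = 3*y**2 + 14*y + 16; vanishes at y ∈ {-2}. (4, -2): f_x = 48 ≠ 0.
Only singular point on the grid: (0, -2).
Classify: substitute x = 0 + u, y = -2 + v and expand: f = u**3 + v**3 + v**2.
No constant or linear terms (consistent with a singular point). Quadratic part: v**2. Cubic part: u**3 + v**3.
The quadratic part v**2 is a perfect square, so there is a single (double) tangent line v = 0, i.e. y = -2. Restricting the cubic part to that line (v = 0) leaves u**3 ≠ 0, so f is not divisible by v and the branch is v² ≈ -u**3 to lowest order — this is a cusp.
Classification: cusp.


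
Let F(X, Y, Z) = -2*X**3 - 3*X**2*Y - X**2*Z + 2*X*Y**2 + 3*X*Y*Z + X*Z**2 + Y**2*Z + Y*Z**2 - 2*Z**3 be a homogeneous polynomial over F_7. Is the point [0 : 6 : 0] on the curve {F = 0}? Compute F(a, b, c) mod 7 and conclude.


F(0,6,0) ≡ 0 (mod 7); P is on the curve.

Evaluate F(0, 6, 0) term-by-term (mod 7).
  -2*X**3 ↦ -2·0·1·1 = 0
  -3*X**2*Y ↦ -3·0·6·1 = 0
  -X**2*Z ↦ -1·0·1·0 = 0
  2*X*Y**2 ↦ 2·0·36·1 = 0
  3*X*Y*Z ↦ 3·0·6·0 = 0
  X*Z**2 ↦ 1·0·1·0 = 0
  Y**2*Z ↦ 1·1·36·0 = 0
  Y*Z**2 ↦ 1·1·6·0 = 0
  -2*Z**3 ↦ -2·1·1·0 = 0
Sum: F(0, 6, 0) = (0) + (0) + (0) + (0) + (0) + (0) + (0) + (0) + (0) = 0.
Reducing mod 7: 0 ≡ 0 (mod 7).
Since F(a, b, c) ≡ 0 (mod 7), P lies on the curve.


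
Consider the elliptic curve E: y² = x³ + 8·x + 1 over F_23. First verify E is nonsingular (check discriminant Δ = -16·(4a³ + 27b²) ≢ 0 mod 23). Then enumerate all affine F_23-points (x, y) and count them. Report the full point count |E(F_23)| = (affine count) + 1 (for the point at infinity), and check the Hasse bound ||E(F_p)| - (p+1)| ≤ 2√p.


Affine points = {(0, 1), (0, 22), (2, 5), (2, 18), (3, 11), (3, 12), (6, 9), (6, 14), (7, 3), (7, 20), (8, 5), (8, 18), (10, 0), (12, 10), (12, 13), (13, 5), (13, 18), (15, 0), (16, 4), (16, 19), (17, 6), (17, 17), (21, 0)}; affine count = 23; |E(F_23)| = 24.

Discriminant check: Δ ∝ 4a³ + 27b² = 4·8³ + 27·1² = 4·512 + 27·1 ≡ 5 (mod 23). Nonzero ⇒ E is nonsingular.
For each x ∈ F_23, compute rhs = x³ + 8·x + 1 mod 23, then count y ∈ F_23 with y² ≡ rhs.
  x = 0: rhs = 1, matching y values: 1, 22 (2 points).
  x = 1: rhs = 10, matching y values: none (0 points).
  x = 2: rhs = 2, matching y values: 5, 18 (2 points).
  x = 3: rhs = 6, matching y values: 11, 12 (2 points).
  x = 4: rhs = 5, matching y values: none (0 points).
  x = 5: rhs = 5, matching y values: none (0 points).
  x = 6: rhs = 12, matching y values: 9, 14 (2 points).
  x = 7: rhs = 9, matching y values: 3, 20 (2 points).
  x = 8: rhs = 2, matching y values: 5, 18 (2 points).
  x = 9: rhs = 20, matching y values: none (0 points).
  x = 10: rhs = 0, matching y values: 0 (1 points).
  x = 11: rhs = 17, matching y values: none (0 points).
  x = 12: rhs = 8, matching y values: 10, 13 (2 points).
  x = 13: rhs = 2, matching y values: 5, 18 (2 points).
  x = 14: rhs = 5, matching y values: none (0 points).
  x = 15: rhs = 0, matching y values: 0 (1 points).
  x = 16: rhs = 16, matching y values: 4, 19 (2 points).
  x = 17: rhs = 13, matching y values: 6, 17 (2 points).
  x = 18: rhs = 20, matching y values: none (0 points).
  x = 19: rhs = 20, matching y values: none (0 points).
  x = 20: rhs = 19, matching y values: none (0 points).
  x = 21: rhs = 0, matching y values: 0 (1 points).
  x = 22: rhs = 15, matching y values: none (0 points).
Total affine count: 23.
Full point count |E(F_23)| = 23 + 1 = 24.
Hasse bound: |24 − (23+1)| = |0| = 0 ≤ 2√23 ≈ 9.5917 ✓.


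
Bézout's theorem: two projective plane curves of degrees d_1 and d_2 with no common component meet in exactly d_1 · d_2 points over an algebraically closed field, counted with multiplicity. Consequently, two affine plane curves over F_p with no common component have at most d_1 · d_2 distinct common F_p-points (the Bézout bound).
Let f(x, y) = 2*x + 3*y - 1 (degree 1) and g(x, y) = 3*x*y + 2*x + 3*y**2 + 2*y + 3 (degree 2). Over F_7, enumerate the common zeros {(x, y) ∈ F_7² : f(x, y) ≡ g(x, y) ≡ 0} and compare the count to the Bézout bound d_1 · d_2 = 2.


Common zeros: ∅; count = 0; Bézout bound = 2.

deg(f) = 1, deg(g) = 2, so Bézout bound = 2.
Scan x ∈ F_7. For each x, list the y ∈ F_7 with f(x, y) ≡ 0 and those with g(x, y) ≡ 0 (mod 7); the common zeros in that column are the intersection.
  x = 0: f ≡ 0 at y ∈ {5}; g ≡ 0 at y ∈ ∅; common: ∅.
  x = 1: f ≡ 0 at y ∈ {2}; g ≡ 0 at y ∈ {5}; common: ∅.
  x = 2: f ≡ 0 at y ∈ {6}; g ≡ 0 at y ∈ {0, 2}; common: ∅.
  x = 3: f ≡ 0 at y ∈ {3}; g ≡ 0 at y ∈ ∅; common: ∅.
  x = 4: f ≡ 0 at y ∈ {0}; g ≡ 0 at y ∈ {1, 6}; common: ∅.
  x = 5: f ≡ 0 at y ∈ {4}; g ≡ 0 at y ∈ {3}; common: ∅.
  x = 6: f ≡ 0 at y ∈ {1}; g ≡ 0 at y ∈ ∅; common: ∅.
Collecting: common zeros = ∅, so the count is 0.
Comparison with the Bézout bound: 0 ≤ 2 = deg(f)·deg(g), as expected for curves with no common component (the affine F_7-count falls short of the bound because intersections may lie at infinity, over extension fields, or carry multiplicity).


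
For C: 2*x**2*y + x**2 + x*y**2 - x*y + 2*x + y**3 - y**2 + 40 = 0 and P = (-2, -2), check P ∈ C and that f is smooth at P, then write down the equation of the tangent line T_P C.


Tangent line at P: 20*x + 34*y + 108 = 0.

Step 1: f(-2, -2) = 0, so P lies on C.
Step 2: partial derivatives
  f_x(x, y) = 4*x*y + 2*x + y**2 - y + 2, f_y(x, y) = 2*x**2 + 2*x*y - x + 3*y**2 - 2*y.
  f_x(P) = 20, f_y(P) = 34 (gradient nonzero, so P is smooth).
Step 3: tangent line at P: 20·(x − -2) + 34·(y − -2) = 0.
Expanding: 20*x + 34*y + 108 = 0.


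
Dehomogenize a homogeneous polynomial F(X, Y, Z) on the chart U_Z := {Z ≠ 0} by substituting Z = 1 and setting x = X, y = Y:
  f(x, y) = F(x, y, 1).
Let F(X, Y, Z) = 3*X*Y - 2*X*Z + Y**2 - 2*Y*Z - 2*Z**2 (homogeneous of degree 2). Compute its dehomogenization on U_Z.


f(x, y) = 3*x*y - 2*x + y**2 - 2*y - 2

On U_Z we set Z = 1. Each monomial c·X^i·Y^j·Z^k in F becomes c·x^i·y^j·1^k = c·x^i·y^j.
Substituting Z = 1: F(X, Y, 1) = 3*x*y - 2*x + y**2 - 2*y - 2.
Note: deg(f) ≤ deg(F) = 2; strict inequality happens when F is divisible by Z (lost terms).


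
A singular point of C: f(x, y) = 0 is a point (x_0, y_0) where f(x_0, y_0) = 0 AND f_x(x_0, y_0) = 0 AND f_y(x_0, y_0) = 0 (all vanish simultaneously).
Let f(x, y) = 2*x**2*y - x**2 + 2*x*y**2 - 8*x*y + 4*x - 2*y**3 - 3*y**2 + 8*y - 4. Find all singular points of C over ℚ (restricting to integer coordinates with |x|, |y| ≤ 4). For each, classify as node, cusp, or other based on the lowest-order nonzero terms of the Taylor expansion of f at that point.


Singular points: {(2, 0)}; classification: node.

Compute partial derivatives:
  f_x = 4*x*y - 2*x + 2*y**2 - 8*y + 4.
  f_y = 2*x**2 + 4*x*y - 8*x - 6*y**2 - 6*y + 8.
Scan x_0 ∈ {−4, ..., 4}. For each x_0, f_y(x_0, y) is a polynomial in y; find its integer roots y ∈ {−4, ..., 4}, then test f_x and f at those candidates.
  x = -4: f_y(-4, y) = -6*y**2 - 22*y + 72; no integer root y with |y| ≤ 4.
  x = -3: f_y(-3, y) = -6*y**2 - 18*y + 50; no integer root y with |y| ≤ 4.
  x = -2: f_y(-2, y) = -6*y**2 - 14*y + 32; no integer root y with |y| ≤ 4.
  x = -1: f_y(-1, y) = -6*y**2 - 10*y + 18; no integer root y with |y| ≤ 4.
  x = 0: f_y(0, y) = -6*y**2 - 6*y + 8; no integer root y with |y| ≤ 4.
  x = 1: f_y(1, y) = -6*y**2 - 2*y + 2; no integer root y with |y| ≤ 4.
  x = 2: f_y(2, y) = -6*y**2 + 2*y; vanishes at y ∈ {0}. (2, 0): f_x = 0, f = 0 — SINGULAR.
  x = 3: f_y(3, y) = -6*y**2 + 6*y + 2; no integer root y with |y| ≤ 4.
  x = 4: f_y(4, y) = -6*y**2 + 10*y + 8; no integer root y with |y| ≤ 4.
Only singular point on the grid: (2, 0).
Classify: substitute x = 2 + u, y = 0 + v and expand: f = 2*u**2*v - u**2 + 2*u*v**2 - 2*v**3 + v**2.
No constant or linear terms (consistent with a singular point). Quadratic part: -u**2 + v**2. Cubic part: 2*u**2*v + 2*u*v**2 - 2*v**3.
The quadratic part v**2 - u**2 = (v − u)(v + u) splits into two distinct linear factors, so there are two distinct tangent lines y − 0 = ±(x − 2) — this is a node (ordinary double point).
Classification: node.


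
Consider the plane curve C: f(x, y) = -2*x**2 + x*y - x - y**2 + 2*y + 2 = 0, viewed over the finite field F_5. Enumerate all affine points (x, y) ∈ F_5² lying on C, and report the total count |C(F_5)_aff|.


Affine F_5-points: {(1, 4), (2, 1), (2, 3), (3, 1), (3, 4), (4, 3)}; count = 6.

For each of the 25 pairs (x, y) ∈ F_5², evaluate f(x, y) mod 5. Record the zeros.
  x = 0: [0↦2, 1↦3, 2↦2, 3↦4, 4↦4]  zeros at y ∈ ∅
  x = 1: [0↦4, 1↦1, 2↦1, 3↦4, 4↦0]  zeros at y ∈ {4}
  x = 2: [0↦2, 1↦0, 2↦1, 3↦0, 4↦2]  zeros at y ∈ {1, 3}
  x = 3: [0↦1, 1↦0, 2↦2, 3↦2, 4↦0]  zeros at y ∈ {1, 4}
  x = 4: [0↦1, 1↦1, 2↦4, 3↦0, 4↦4]  zeros at y ∈ {3}
Collecting zeros: affine points = {(1, 4), (2, 1), (2, 3), (3, 1), (3, 4), (4, 3)}.
Total count |C(F_5)_aff| = 6.


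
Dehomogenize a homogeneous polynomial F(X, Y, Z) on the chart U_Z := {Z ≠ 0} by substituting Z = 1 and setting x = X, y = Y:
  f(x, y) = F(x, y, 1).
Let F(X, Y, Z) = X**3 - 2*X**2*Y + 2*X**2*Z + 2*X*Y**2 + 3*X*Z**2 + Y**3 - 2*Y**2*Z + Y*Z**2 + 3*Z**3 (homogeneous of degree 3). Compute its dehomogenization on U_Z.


f(x, y) = x**3 - 2*x**2*y + 2*x**2 + 2*x*y**2 + 3*x + y**3 - 2*y**2 + y + 3

On U_Z we set Z = 1. Each monomial c·X^i·Y^j·Z^k in F becomes c·x^i·y^j·1^k = c·x^i·y^j.
Substituting Z = 1: F(X, Y, 1) = x**3 - 2*x**2*y + 2*x**2 + 2*x*y**2 + 3*x + y**3 - 2*y**2 + y + 3.
Note: deg(f) ≤ deg(F) = 3; strict inequality happens when F is divisible by Z (lost terms).


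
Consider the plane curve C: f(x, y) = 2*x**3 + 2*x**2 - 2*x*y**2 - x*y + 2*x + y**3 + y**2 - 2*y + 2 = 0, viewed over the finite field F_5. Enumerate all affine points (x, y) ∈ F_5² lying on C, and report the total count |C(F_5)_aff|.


Affine F_5-points: {(0, 2), (1, 1), (2, 0), (2, 4), (3, 0), (4, 0)}; count = 6.

For each of the 25 pairs (x, y) ∈ F_5², evaluate f(x, y) mod 5. Record the zeros.
  x = 0: [0↦2, 1↦2, 2↦0, 3↦2, 4↦4]  zeros at y ∈ {2}
  x = 1: [0↦3, 1↦0, 2↦1, 3↦2, 4↦4]  zeros at y ∈ {1}
  x = 2: [0↦0, 1↦4, 2↦3, 3↦3, 4↦0]  zeros at y ∈ {0, 4}
  x = 3: [0↦0, 1↦1, 2↦3, 3↦2, 4↦4]  zeros at y ∈ {0}
  x = 4: [0↦0, 1↦3, 2↦3, 3↦1, 4↦3]  zeros at y ∈ {0}
Collecting zeros: affine points = {(0, 2), (1, 1), (2, 0), (2, 4), (3, 0), (4, 0)}.
Total count |C(F_5)_aff| = 6.


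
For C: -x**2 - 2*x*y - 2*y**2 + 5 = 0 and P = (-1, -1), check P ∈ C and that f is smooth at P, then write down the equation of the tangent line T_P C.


Tangent line at P: 4*x + 6*y + 10 = 0.

Step 1: f(-1, -1) = 0, so P lies on C.
Step 2: partial derivatives
  f_x(x, y) = -2*x - 2*y, f_y(x, y) = -2*x - 4*y.
  f_x(P) = 4, f_y(P) = 6 (gradient nonzero, so P is smooth).
Step 3: tangent line at P: 4·(x − -1) + 6·(y − -1) = 0.
Expanding: 4*x + 6*y + 10 = 0.


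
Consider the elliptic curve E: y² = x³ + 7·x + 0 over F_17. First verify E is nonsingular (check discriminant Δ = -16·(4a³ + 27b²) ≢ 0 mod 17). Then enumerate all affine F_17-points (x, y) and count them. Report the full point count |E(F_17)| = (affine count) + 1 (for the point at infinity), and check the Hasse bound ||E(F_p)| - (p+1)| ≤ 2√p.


Affine points = {(0, 0), (1, 5), (1, 12), (7, 1), (7, 16), (10, 4), (10, 13), (16, 3), (16, 14)}; affine count = 9; |E(F_17)| = 10.

Discriminant check: Δ ∝ 4a³ + 27b² = 4·7³ + 27·0² = 4·343 + 27·0 ≡ 12 (mod 17). Nonzero ⇒ E is nonsingular.
For each x ∈ F_17, compute rhs = x³ + 7·x + 0 mod 17, then count y ∈ F_17 with y² ≡ rhs.
  x = 0: rhs = 0, matching y values: 0 (1 points).
  x = 1: rhs = 8, matching y values: 5, 12 (2 points).
  x = 2: rhs = 5, matching y values: none (0 points).
  x = 3: rhs = 14, matching y values: none (0 points).
  x = 4: rhs = 7, matching y values: none (0 points).
  x = 5: rhs = 7, matching y values: none (0 points).
  x = 6: rhs = 3, matching y values: none (0 points).
  x = 7: rhs = 1, matching y values: 1, 16 (2 points).
  x = 8: rhs = 7, matching y values: none (0 points).
  x = 9: rhs = 10, matching y values: none (0 points).
  x = 10: rhs = 16, matching y values: 4, 13 (2 points).
  x = 11: rhs = 14, matching y values: none (0 points).
  x = 12: rhs = 10, matching y values: none (0 points).
  x = 13: rhs = 10, matching y values: none (0 points).
  x = 14: rhs = 3, matching y values: none (0 points).
  x = 15: rhs = 12, matching y values: none (0 points).
  x = 16: rhs = 9, matching y values: 3, 14 (2 points).
Total affine count: 9.
Full point count |E(F_17)| = 9 + 1 = 10.
Hasse bound: |10 − (17+1)| = |-8| = 8 ≤ 2√17 ≈ 8.2462 ✓.


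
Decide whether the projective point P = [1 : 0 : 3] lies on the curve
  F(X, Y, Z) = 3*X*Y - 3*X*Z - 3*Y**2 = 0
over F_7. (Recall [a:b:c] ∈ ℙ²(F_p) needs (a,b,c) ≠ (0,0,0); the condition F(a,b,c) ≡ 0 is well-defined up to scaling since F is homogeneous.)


F(1,0,3) ≡ 5 (mod 7); P is NOT on the curve.

Evaluate F(1, 0, 3) term-by-term (mod 7).
  3*X*Y ↦ 3·1·0·1 = 0
  -3*X*Z ↦ -3·1·1·3 = -9
  -3*Y**2 ↦ -3·1·0·1 = 0
Sum: F(1, 0, 3) = (0) + (-9) + (0) = -9.
Reducing mod 7: -9 ≡ 5 (mod 7).
Since F(a, b, c) ≡ 5 ≠ 0 (mod 7), P does NOT lie on the curve.


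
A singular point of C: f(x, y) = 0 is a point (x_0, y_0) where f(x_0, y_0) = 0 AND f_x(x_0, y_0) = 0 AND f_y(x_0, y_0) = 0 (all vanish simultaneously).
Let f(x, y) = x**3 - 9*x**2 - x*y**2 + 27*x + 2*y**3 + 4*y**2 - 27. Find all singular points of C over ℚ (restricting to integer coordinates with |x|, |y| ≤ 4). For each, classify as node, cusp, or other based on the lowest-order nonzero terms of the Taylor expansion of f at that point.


Singular points: {(3, 0)}; classification: cusp.

Compute partial derivatives:
  f_x = 3*x**2 - 18*x - y**2 + 27.
  f_y = -2*x*y + 6*y**2 + 8*y.
Scan x_0 ∈ {−4, ..., 4}. For each x_0, f_y(x_0, y) is a polynomial in y; find its integer roots y ∈ {−4, ..., 4}, then test f_x and f at those candidates.
  x = -4: f_y(-4, y) = 6*y**2 + 16*y; vanishes at y ∈ {0}. (-4, 0): f_x = 147 ≠ 0.
  x = -3: f_y(-3, y) = 6*y**2 + 14*y; vanishes at y ∈ {0}. (-3, 0): f_x = 108 ≠ 0.
  x = -2: f_y(-2, y) = 6*y**2 + 12*y; vanishes at y ∈ {-2, 0}. (-2, -2): f_x = 71 ≠ 0; (-2, 0): f_x = 75 ≠ 0.
  x = -1: f_y(-1, y) = 6*y**2 + 10*y; vanishes at y ∈ {0}. (-1, 0): f_x = 48 ≠ 0.
  x = 0: f_y(0, y) = 6*y**2 + 8*y; vanishes at y ∈ {0}. (0, 0): f_x = 27 ≠ 0.
  x = 1: f_y(1, y) = 6*y**2 + 6*y; vanishes at y ∈ {-1, 0}. (1, -1): f_x = 11 ≠ 0; (1, 0): f_x = 12 ≠ 0.
  x = 2: f_y(2, y) = 6*y**2 + 4*y; vanishes at y ∈ {0}. (2, 0): f_x = 3 ≠ 0.
  x = 3: f_y(3, y) = 6*y**2 + 2*y; vanishes at y ∈ {0}. (3, 0): f_x = 0, f = 0 — SINGULAR.
  x = 4: f_y(4, y) = 6*y**2; vanishes at y ∈ {0}. (4, 0): f_x = 3 ≠ 0.
Only singular point on the grid: (3, 0).
Classify: substitute x = 3 + u, y = 0 + v and expand: f = u**3 - u*v**2 + 2*v**3 + v**2.
No constant or linear terms (consistent with a singular point). Quadratic part: v**2. Cubic part: u**3 - u*v**2 + 2*v**3.
The quadratic part v**2 is a perfect square, so there is a single (double) tangent line v = 0, i.e. y = 0. Restricting the cubic part to that line (v = 0) leaves u**3 ≠ 0, so f is not divisible by v and the branch is v² ≈ -u**3 to lowest order — this is a cusp.
Classification: cusp.


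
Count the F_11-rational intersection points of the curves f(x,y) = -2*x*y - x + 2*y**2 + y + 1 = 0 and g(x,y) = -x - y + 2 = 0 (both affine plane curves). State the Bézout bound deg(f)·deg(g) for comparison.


Common zeros: {(0, 2), (9, 4)}; count = 2; Bézout bound = 2.

deg(f) = 2, deg(g) = 1, so Bézout bound = 2.
Scan x ∈ F_11. For each x, list the y ∈ F_11 with f(x, y) ≡ 0 and those with g(x, y) ≡ 0 (mod 11); the common zeros in that column are the intersection.
  x = 0: f ≡ 0 at y ∈ {2, 3}; g ≡ 0 at y ∈ {2}; common: {2}.
  x = 1: f ≡ 0 at y ∈ {0, 6}; g ≡ 0 at y ∈ {1}; common: ∅.
  x = 2: f ≡ 0 at y ∈ ∅; g ≡ 0 at y ∈ {0}; common: ∅.
  x = 3: f ≡ 0 at y ∈ ∅; g ≡ 0 at y ∈ {10}; common: ∅.
  x = 4: f ≡ 0 at y ∈ ∅; g ≡ 0 at y ∈ {9}; common: ∅.
  x = 5: f ≡ 0 at y ∈ {1, 9}; g ≡ 0 at y ∈ {8}; common: ∅.
  x = 6: f ≡ 0 at y ∈ ∅; g ≡ 0 at y ∈ {7}; common: ∅.
  x = 7: f ≡ 0 at y ∈ ∅; g ≡ 0 at y ∈ {6}; common: ∅.
  x = 8: f ≡ 0 at y ∈ ∅; g ≡ 0 at y ∈ {5}; common: ∅.
  x = 9: f ≡ 0 at y ∈ {4, 10}; g ≡ 0 at y ∈ {4}; common: {4}.
  x = 10: f ≡ 0 at y ∈ {7, 8}; g ≡ 0 at y ∈ {3}; common: ∅.
Collecting: common zeros = {(0, 2), (9, 4)}, so the count is 2.
Comparison with the Bézout bound: 2 ≤ 2 = deg(f)·deg(g), as expected for curves with no common component (the bound is attained).


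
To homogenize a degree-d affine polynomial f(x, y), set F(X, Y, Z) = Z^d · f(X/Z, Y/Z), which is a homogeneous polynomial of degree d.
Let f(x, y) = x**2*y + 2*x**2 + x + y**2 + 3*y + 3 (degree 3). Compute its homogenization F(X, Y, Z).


F(X, Y, Z) = X**2*Y + 2*X**2*Z + X*Z**2 + Y**2*Z + 3*Y*Z**2 + 3*Z**3

deg(f) = 3.
Substitute x = X/Z, y = Y/Z into f, then multiply by Z^3.
  monomial 1·x^2·y^1 ↦ 1·X^2·Y^1·Z^0.
  monomial 2·x^2·y^0 ↦ 2·X^2·Y^0·Z^1.
  monomial 1·x^1·y^0 ↦ 1·X^1·Y^0·Z^2.
  monomial 1·x^0·y^2 ↦ 1·X^0·Y^2·Z^1.
  monomial 3·x^0·y^1 ↦ 3·X^0·Y^1·Z^2.
  monomial 3·x^0·y^0 ↦ 3·X^0·Y^0·Z^3.
Collecting: F(X, Y, Z) = X**2*Y + 2*X**2*Z + X*Z**2 + Y**2*Z + 3*Y*Z**2 + 3*Z**3.


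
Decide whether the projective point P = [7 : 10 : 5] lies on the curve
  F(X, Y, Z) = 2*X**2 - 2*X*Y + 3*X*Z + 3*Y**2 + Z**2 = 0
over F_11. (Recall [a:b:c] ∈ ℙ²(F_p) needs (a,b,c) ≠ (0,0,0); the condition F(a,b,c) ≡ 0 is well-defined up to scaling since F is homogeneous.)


F(7,10,5) ≡ 3 (mod 11); P is NOT on the curve.

Evaluate F(7, 10, 5) term-by-term (mod 11).
  2*X**2 ↦ 2·49·1·1 = 98
  -2*X*Y ↦ -2·7·10·1 = -140
  3*X*Z ↦ 3·7·1·5 = 105
  3*Y**2 ↦ 3·1·100·1 = 300
  Z**2 ↦ 1·1·1·25 = 25
Sum: F(7, 10, 5) = (98) + (-140) + (105) + (300) + (25) = 388.
Reducing mod 11: 388 ≡ 3 (mod 11).
Since F(a, b, c) ≡ 3 ≠ 0 (mod 11), P does NOT lie on the curve.


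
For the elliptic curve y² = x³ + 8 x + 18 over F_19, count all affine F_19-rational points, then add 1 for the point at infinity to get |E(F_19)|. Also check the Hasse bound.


Affine points = {(2, 2), (2, 17), (4, 0), (6, 4), (6, 15), (8, 9), (8, 10), (13, 1), (13, 18), (14, 9), (14, 10), (15, 6), (15, 13), (16, 9), (16, 10), (18, 3), (18, 16)}; affine count = 17; |E(F_19)| = 18.

Discriminant check: Δ ∝ 4a³ + 27b² = 4·8³ + 27·18² = 4·512 + 27·324 ≡ 4 (mod 19). Nonzero ⇒ E is nonsingular.
For each x ∈ F_19, compute rhs = x³ + 8·x + 18 mod 19, then count y ∈ F_19 with y² ≡ rhs.
  x = 0: rhs = 18, matching y values: none (0 points).
  x = 1: rhs = 8, matching y values: none (0 points).
  x = 2: rhs = 4, matching y values: 2, 17 (2 points).
  x = 3: rhs = 12, matching y values: none (0 points).
  x = 4: rhs = 0, matching y values: 0 (1 points).
  x = 5: rhs = 12, matching y values: none (0 points).
  x = 6: rhs = 16, matching y values: 4, 15 (2 points).
  x = 7: rhs = 18, matching y values: none (0 points).
  x = 8: rhs = 5, matching y values: 9, 10 (2 points).
  x = 9: rhs = 2, matching y values: none (0 points).
  x = 10: rhs = 15, matching y values: none (0 points).
  x = 11: rhs = 12, matching y values: none (0 points).
  x = 12: rhs = 18, matching y values: none (0 points).
  x = 13: rhs = 1, matching y values: 1, 18 (2 points).
  x = 14: rhs = 5, matching y values: 9, 10 (2 points).
  x = 15: rhs = 17, matching y values: 6, 13 (2 points).
  x = 16: rhs = 5, matching y values: 9, 10 (2 points).
  x = 17: rhs = 13, matching y values: none (0 points).
  x = 18: rhs = 9, matching y values: 3, 16 (2 points).
Total affine count: 17.
Full point count |E(F_19)| = 17 + 1 = 18.
Hasse bound: |18 − (19+1)| = |-2| = 2 ≤ 2√19 ≈ 8.7178 ✓.


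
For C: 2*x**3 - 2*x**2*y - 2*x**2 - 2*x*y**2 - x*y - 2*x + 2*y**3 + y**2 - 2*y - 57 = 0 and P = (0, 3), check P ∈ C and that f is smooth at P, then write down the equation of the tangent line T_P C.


Tangent line at P: -23*x + 58*y - 174 = 0.

Step 1: f(0, 3) = 0, so P lies on C.
Step 2: partial derivatives
  f_x(x, y) = 6*x**2 - 4*x*y - 4*x - 2*y**2 - y - 2, f_y(x, y) = -2*x**2 - 4*x*y - x + 6*y**2 + 2*y - 2.
  f_x(P) = -23, f_y(P) = 58 (gradient nonzero, so P is smooth).
Step 3: tangent line at P: -23·(x − 0) + 58·(y − 3) = 0.
Expanding: -23*x + 58*y - 174 = 0.


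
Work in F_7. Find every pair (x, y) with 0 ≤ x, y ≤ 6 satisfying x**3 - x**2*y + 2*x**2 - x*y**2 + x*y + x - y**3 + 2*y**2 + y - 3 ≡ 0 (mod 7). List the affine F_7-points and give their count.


Affine F_7-points: {(1, 3), (4, 5), (5, 1), (5, 2)}; count = 4.

For each of the 49 pairs (x, y) ∈ F_7², evaluate f(x, y) mod 7. Record the zeros.
  x = 0: [0↦4, 1↦6, 2↦6, 3↦5, 4↦4, 5↦4, 6↦6]  zeros at y ∈ ∅
  x = 1: [0↦1, 1↦2, 2↦6, 3↦0, 4↦6, 5↦4, 6↦2]  zeros at y ∈ {3}
  x = 2: [0↦1, 1↦6, 2↦5, 3↦6, 4↦3, 5↦4, 6↦3]  zeros at y ∈ ∅
  x = 3: [0↦3, 1↦3, 2↦2, 3↦1, 4↦1, 5↦3, 6↦1]  zeros at y ∈ ∅
  x = 4: [0↦6, 1↦6, 2↦3, 3↦5, 4↦6, 5↦0, 6↦2]  zeros at y ∈ {5}
  x = 5: [0↦2, 1↦0, 2↦0, 3↦3, 4↦3, 5↦1, 6↦5]  zeros at y ∈ {1, 2}
  x = 6: [0↦4, 1↦5, 2↦6, 3↦1, 4↦5, 5↦5, 6↦2]  zeros at y ∈ ∅
Collecting zeros: affine points = {(1, 3), (4, 5), (5, 1), (5, 2)}.
Total count |C(F_7)_aff| = 4.


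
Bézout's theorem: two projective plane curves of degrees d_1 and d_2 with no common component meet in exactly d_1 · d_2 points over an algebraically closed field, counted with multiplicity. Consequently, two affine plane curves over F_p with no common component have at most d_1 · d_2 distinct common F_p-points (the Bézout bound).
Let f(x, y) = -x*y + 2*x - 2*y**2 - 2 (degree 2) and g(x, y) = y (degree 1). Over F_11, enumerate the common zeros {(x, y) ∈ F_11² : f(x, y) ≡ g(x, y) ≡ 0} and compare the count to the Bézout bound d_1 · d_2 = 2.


Common zeros: {(1, 0)}; count = 1; Bézout bound = 2.

deg(f) = 2, deg(g) = 1, so Bézout bound = 2.
Scan x ∈ F_11. For each x, list the y ∈ F_11 with f(x, y) ≡ 0 and those with g(x, y) ≡ 0 (mod 11); the common zeros in that column are the intersection.
  x = 0: f ≡ 0 at y ∈ ∅; g ≡ 0 at y ∈ {0}; common: ∅.
  x = 1: f ≡ 0 at y ∈ {0, 5}; g ≡ 0 at y ∈ {0}; common: {0}.
  x = 2: f ≡ 0 at y ∈ {3, 7}; g ≡ 0 at y ∈ {0}; common: ∅.
  x = 3: f ≡ 0 at y ∈ ∅; g ≡ 0 at y ∈ {0}; common: ∅.
  x = 4: f ≡ 0 at y ∈ {1, 8}; g ≡ 0 at y ∈ {0}; common: ∅.
  x = 5: f ≡ 0 at y ∈ {4, 10}; g ≡ 0 at y ∈ {0}; common: ∅.
  x = 6: f ≡ 0 at y ∈ ∅; g ≡ 0 at y ∈ {0}; common: ∅.
  x = 7: f ≡ 0 at y ∈ ∅; g ≡ 0 at y ∈ {0}; common: ∅.
  x = 8: f ≡ 0 at y ∈ {9}; g ≡ 0 at y ∈ {0}; common: ∅.
  x = 9: f ≡ 0 at y ∈ {6}; g ≡ 0 at y ∈ {0}; common: ∅.
  x = 10: f ≡ 0 at y ∈ ∅; g ≡ 0 at y ∈ {0}; common: ∅.
Collecting: common zeros = {(1, 0)}, so the count is 1.
Comparison with the Bézout bound: 1 ≤ 2 = deg(f)·deg(g), as expected for curves with no common component (the affine F_11-count falls short of the bound because intersections may lie at infinity, over extension fields, or carry multiplicity).


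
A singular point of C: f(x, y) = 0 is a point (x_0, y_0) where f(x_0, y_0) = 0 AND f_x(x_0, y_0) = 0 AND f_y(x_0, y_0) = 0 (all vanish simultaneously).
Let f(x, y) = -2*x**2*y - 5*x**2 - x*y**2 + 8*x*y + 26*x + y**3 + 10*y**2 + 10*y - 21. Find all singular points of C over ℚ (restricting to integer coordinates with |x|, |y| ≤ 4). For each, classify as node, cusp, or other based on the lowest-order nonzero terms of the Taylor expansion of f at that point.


Singular points: {(3, -2)}; classification: node.

Compute partial derivatives:
  f_x = -4*x*y - 10*x - y**2 + 8*y + 26.
  f_y = -2*x**2 - 2*x*y + 8*x + 3*y**2 + 20*y + 10.
Scan x_0 ∈ {−4, ..., 4}. For each x_0, f_y(x_0, y) is a polynomial in y; find its integer roots y ∈ {−4, ..., 4}, then test f_x and f at those candidates.
  x = -4: f_y(-4, y) = 3*y**2 + 28*y - 54; no integer root y with |y| ≤ 4.
  x = -3: f_y(-3, y) = 3*y**2 + 26*y - 32; no integer root y with |y| ≤ 4.
  x = -2: f_y(-2, y) = 3*y**2 + 24*y - 14; no integer root y with |y| ≤ 4.
  x = -1: f_y(-1, y) = 3*y**2 + 22*y; vanishes at y ∈ {0}. (-1, 0): f_x = 36 ≠ 0.
  x = 0: f_y(0, y) = 3*y**2 + 20*y + 10; no integer root y with |y| ≤ 4.
  x = 1: f_y(1, y) = 3*y**2 + 18*y + 16; no integer root y with |y| ≤ 4.
  x = 2: f_y(2, y) = 3*y**2 + 16*y + 18; no integer root y with |y| ≤ 4.
  x = 3: f_y(3, y) = 3*y**2 + 14*y + 16; vanishes at y ∈ {-2}. (3, -2): f_x = 0, f = 0 — SINGULAR.
  x = 4: f_y(4, y) = 3*y**2 + 12*y + 10; no integer root y with |y| ≤ 4.
Only singular point on the grid: (3, -2).
Classify: substitute x = 3 + u, y = -2 + v and expand: f = -2*u**2*v - u**2 - u*v**2 + v**3 + v**2.
No constant or linear terms (consistent with a singular point). Quadratic part: -u**2 + v**2. Cubic part: -2*u**2*v - u*v**2 + v**3.
The quadratic part v**2 - u**2 = (v − u)(v + u) splits into two distinct linear factors, so there are two distinct tangent lines y − -2 = ±(x − 3) — this is a node (ordinary double point).
Classification: node.


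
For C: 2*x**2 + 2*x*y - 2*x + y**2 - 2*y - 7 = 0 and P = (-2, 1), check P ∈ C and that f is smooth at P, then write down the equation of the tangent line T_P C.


Tangent line at P: -8*x - 4*y - 12 = 0.

Step 1: f(-2, 1) = 0, so P lies on C.
Step 2: partial derivatives
  f_x(x, y) = 4*x + 2*y - 2, f_y(x, y) = 2*x + 2*y - 2.
  f_x(P) = -8, f_y(P) = -4 (gradient nonzero, so P is smooth).
Step 3: tangent line at P: -8·(x − -2) + -4·(y − 1) = 0.
Expanding: -8*x - 4*y - 12 = 0.


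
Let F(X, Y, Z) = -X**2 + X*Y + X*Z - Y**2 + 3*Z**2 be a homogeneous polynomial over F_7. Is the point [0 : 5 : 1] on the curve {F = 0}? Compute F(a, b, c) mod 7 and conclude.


F(0,5,1) ≡ 6 (mod 7); P is NOT on the curve.

Evaluate F(0, 5, 1) term-by-term (mod 7).
  -X**2 ↦ -1·0·1·1 = 0
  X*Y ↦ 1·0·5·1 = 0
  X*Z ↦ 1·0·1·1 = 0
  -Y**2 ↦ -1·1·25·1 = -25
  3*Z**2 ↦ 3·1·1·1 = 3
Sum: F(0, 5, 1) = (0) + (0) + (0) + (-25) + (3) = -22.
Reducing mod 7: -22 ≡ 6 (mod 7).
Since F(a, b, c) ≡ 6 ≠ 0 (mod 7), P does NOT lie on the curve.


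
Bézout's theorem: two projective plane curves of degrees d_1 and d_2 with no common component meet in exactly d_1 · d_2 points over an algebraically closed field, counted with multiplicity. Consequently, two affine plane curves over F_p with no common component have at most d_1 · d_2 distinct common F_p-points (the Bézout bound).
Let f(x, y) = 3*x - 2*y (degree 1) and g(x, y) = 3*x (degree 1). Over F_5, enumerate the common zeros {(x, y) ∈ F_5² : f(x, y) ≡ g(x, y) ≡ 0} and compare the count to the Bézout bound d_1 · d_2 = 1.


Common zeros: {(0, 0)}; count = 1; Bézout bound = 1.

deg(f) = 1, deg(g) = 1, so Bézout bound = 1.
Scan x ∈ F_5. For each x, list the y ∈ F_5 with f(x, y) ≡ 0 and those with g(x, y) ≡ 0 (mod 5); the common zeros in that column are the intersection.
  x = 0: f ≡ 0 at y ∈ {0}; g ≡ 0 at y ∈ {0, 1, 2, 3, 4}; common: {0}.
  x = 1: f ≡ 0 at y ∈ {4}; g ≡ 0 at y ∈ ∅; common: ∅.
  x = 2: f ≡ 0 at y ∈ {3}; g ≡ 0 at y ∈ ∅; common: ∅.
  x = 3: f ≡ 0 at y ∈ {2}; g ≡ 0 at y ∈ ∅; common: ∅.
  x = 4: f ≡ 0 at y ∈ {1}; g ≡ 0 at y ∈ ∅; common: ∅.
Collecting: common zeros = {(0, 0)}, so the count is 1.
Comparison with the Bézout bound: 1 ≤ 1 = deg(f)·deg(g), as expected for curves with no common component (the bound is attained).


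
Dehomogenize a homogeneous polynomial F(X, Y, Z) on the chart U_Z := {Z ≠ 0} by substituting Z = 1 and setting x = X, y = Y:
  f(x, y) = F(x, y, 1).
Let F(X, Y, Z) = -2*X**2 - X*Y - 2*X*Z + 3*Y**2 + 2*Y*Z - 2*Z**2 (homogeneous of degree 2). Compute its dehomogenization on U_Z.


f(x, y) = -2*x**2 - x*y - 2*x + 3*y**2 + 2*y - 2

On U_Z we set Z = 1. Each monomial c·X^i·Y^j·Z^k in F becomes c·x^i·y^j·1^k = c·x^i·y^j.
Substituting Z = 1: F(X, Y, 1) = -2*x**2 - x*y - 2*x + 3*y**2 + 2*y - 2.
Note: deg(f) ≤ deg(F) = 2; strict inequality happens when F is divisible by Z (lost terms).


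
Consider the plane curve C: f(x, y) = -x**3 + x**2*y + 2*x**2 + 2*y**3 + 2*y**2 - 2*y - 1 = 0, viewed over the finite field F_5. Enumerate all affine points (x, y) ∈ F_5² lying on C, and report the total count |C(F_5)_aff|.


Affine F_5-points: {(0, 3), (1, 0), (2, 1), (3, 0), (4, 1)}; count = 5.

For each of the 25 pairs (x, y) ∈ F_5², evaluate f(x, y) mod 5. Record the zeros.
  x = 0: [0↦4, 1↦1, 2↦4, 3↦0, 4↦1]  zeros at y ∈ {3}
  x = 1: [0↦0, 1↦3, 2↦2, 3↦4, 4↦1]  zeros at y ∈ {0}
  x = 2: [0↦4, 1↦0, 2↦2, 3↦2, 4↦2]  zeros at y ∈ {1}
  x = 3: [0↦0, 1↦1, 2↦3, 3↦3, 4↦3]  zeros at y ∈ {0}
  x = 4: [0↦2, 1↦0, 2↦4, 3↦1, 4↦3]  zeros at y ∈ {1}
Collecting zeros: affine points = {(0, 3), (1, 0), (2, 1), (3, 0), (4, 1)}.
Total count |C(F_5)_aff| = 5.


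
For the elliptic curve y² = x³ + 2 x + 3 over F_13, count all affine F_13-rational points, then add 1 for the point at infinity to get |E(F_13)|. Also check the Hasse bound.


Affine points = {(0, 4), (0, 9), (3, 6), (3, 7), (4, 6), (4, 7), (6, 6), (6, 7), (7, 3), (7, 10), (9, 3), (9, 10), (10, 3), (10, 10), (11, 2), (11, 11), (12, 0)}; affine count = 17; |E(F_13)| = 18.

Discriminant check: Δ ∝ 4a³ + 27b² = 4·2³ + 27·3² = 4·8 + 27·9 ≡ 2 (mod 13). Nonzero ⇒ E is nonsingular.
For each x ∈ F_13, compute rhs = x³ + 2·x + 3 mod 13, then count y ∈ F_13 with y² ≡ rhs.
  x = 0: rhs = 3, matching y values: 4, 9 (2 points).
  x = 1: rhs = 6, matching y values: none (0 points).
  x = 2: rhs = 2, matching y values: none (0 points).
  x = 3: rhs = 10, matching y values: 6, 7 (2 points).
  x = 4: rhs = 10, matching y values: 6, 7 (2 points).
  x = 5: rhs = 8, matching y values: none (0 points).
  x = 6: rhs = 10, matching y values: 6, 7 (2 points).
  x = 7: rhs = 9, matching y values: 3, 10 (2 points).
  x = 8: rhs = 11, matching y values: none (0 points).
  x = 9: rhs = 9, matching y values: 3, 10 (2 points).
  x = 10: rhs = 9, matching y values: 3, 10 (2 points).
  x = 11: rhs = 4, matching y values: 2, 11 (2 points).
  x = 12: rhs = 0, matching y values: 0 (1 points).
Total affine count: 17.
Full point count |E(F_13)| = 17 + 1 = 18.
Hasse bound: |18 − (13+1)| = |4| = 4 ≤ 2√13 ≈ 7.2111 ✓.


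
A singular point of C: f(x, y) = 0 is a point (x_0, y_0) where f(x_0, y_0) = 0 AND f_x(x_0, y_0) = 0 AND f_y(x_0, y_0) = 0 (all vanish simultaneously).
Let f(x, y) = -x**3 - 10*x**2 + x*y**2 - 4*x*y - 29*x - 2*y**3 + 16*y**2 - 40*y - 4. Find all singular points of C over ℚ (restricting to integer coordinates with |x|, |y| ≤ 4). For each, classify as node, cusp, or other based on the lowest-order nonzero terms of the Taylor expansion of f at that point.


Singular points: {(-3, 2)}; classification: node.

Compute partial derivatives:
  f_x = -3*x**2 - 20*x + y**2 - 4*y - 29.
  f_y = 2*x*y - 4*x - 6*y**2 + 32*y - 40.
Scan x_0 ∈ {−4, ..., 4}. For each x_0, f_y(x_0, y) is a polynomial in y; find its integer roots y ∈ {−4, ..., 4}, then test f_x and f at those candidates.
  x = -4: f_y(-4, y) = -6*y**2 + 24*y - 24; vanishes at y ∈ {2}. (-4, 2): f_x = -1 ≠ 0.
  x = -3: f_y(-3, y) = -6*y**2 + 26*y - 28; vanishes at y ∈ {2}. (-3, 2): f_x = 0, f = 0 — SINGULAR.
  x = -2: f_y(-2, y) = -6*y**2 + 28*y - 32; vanishes at y ∈ {2}. (-2, 2): f_x = -5 ≠ 0.
  x = -1: f_y(-1, y) = -6*y**2 + 30*y - 36; vanishes at y ∈ {2, 3}. (-1, 2): f_x = -16 ≠ 0; (-1, 3): f_x = -15 ≠ 0.
  x = 0: f_y(0, y) = -6*y**2 + 32*y - 40; vanishes at y ∈ {2}. (0, 2): f_x = -33 ≠ 0.
  x = 1: f_y(1, y) = -6*y**2 + 34*y - 44; vanishes at y ∈ {2}. (1, 2): f_x = -56 ≠ 0.
  x = 2: f_y(2, y) = -6*y**2 + 36*y - 48; vanishes at y ∈ {2, 4}. (2, 2): f_x = -85 ≠ 0; (2, 4): f_x = -81 ≠ 0.
  x = 3: f_y(3, y) = -6*y**2 + 38*y - 52; vanishes at y ∈ {2}. (3, 2): f_x = -120 ≠ 0.
  x = 4: f_y(4, y) = -6*y**2 + 40*y - 56; vanishes at y ∈ {2}. (4, 2): f_x = -161 ≠ 0.
Only singular point on the grid: (-3, 2).
Classify: substitute x = -3 + u, y = 2 + v and expand: f = -u**3 - u**2 + u*v**2 - 2*v**3 + v**2.
No constant or linear terms (consistent with a singular point). Quadratic part: -u**2 + v**2. Cubic part: -u**3 + u*v**2 - 2*v**3.
The quadratic part v**2 - u**2 = (v − u)(v + u) splits into two distinct linear factors, so there are two distinct tangent lines y − 2 = ±(x − -3) — this is a node (ordinary double point).
Classification: node.
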